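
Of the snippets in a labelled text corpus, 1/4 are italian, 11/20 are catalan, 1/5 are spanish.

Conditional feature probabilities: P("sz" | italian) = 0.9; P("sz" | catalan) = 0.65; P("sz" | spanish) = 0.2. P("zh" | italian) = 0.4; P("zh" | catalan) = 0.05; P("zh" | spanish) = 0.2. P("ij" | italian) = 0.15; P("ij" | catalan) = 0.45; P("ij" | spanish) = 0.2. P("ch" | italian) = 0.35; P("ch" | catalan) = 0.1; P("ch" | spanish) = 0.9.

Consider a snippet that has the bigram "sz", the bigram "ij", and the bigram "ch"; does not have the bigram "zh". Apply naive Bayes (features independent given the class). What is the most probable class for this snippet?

italian: 0.25 × 0.9 × (1−0.4) × 0.15 × 0.35 = 0.0070875
catalan: 0.55 × 0.65 × (1−0.05) × 0.45 × 0.1 = 0.015283125
spanish: 0.2 × 0.2 × (1−0.2) × 0.2 × 0.9 = 0.00576
Highest score → catalan.

catalan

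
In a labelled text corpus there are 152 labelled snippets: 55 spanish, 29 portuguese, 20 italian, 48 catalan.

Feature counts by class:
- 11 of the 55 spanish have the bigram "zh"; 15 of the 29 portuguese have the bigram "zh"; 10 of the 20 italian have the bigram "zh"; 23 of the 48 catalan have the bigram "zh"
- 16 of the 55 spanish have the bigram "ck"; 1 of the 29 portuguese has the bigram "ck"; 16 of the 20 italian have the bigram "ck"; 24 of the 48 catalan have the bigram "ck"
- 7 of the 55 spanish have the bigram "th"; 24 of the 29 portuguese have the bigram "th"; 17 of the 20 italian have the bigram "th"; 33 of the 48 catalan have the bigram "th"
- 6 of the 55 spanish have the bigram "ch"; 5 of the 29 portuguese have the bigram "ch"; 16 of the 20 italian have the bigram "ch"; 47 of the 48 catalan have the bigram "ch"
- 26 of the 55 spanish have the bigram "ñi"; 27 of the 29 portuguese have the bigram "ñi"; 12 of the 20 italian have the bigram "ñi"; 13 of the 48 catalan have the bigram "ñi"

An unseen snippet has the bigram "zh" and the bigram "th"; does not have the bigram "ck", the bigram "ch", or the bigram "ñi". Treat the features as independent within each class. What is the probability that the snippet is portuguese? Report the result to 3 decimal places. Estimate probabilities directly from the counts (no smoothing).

0.486

spanish: (55/152) × (11/55) × (39/55) × (7/55) × (49/55) × (29/55) ≈ 0.003068
portuguese: (29/152) × (15/29) × (28/29) × (24/29) × (24/29) × (2/29) ≈ 0.00450056
italian: (20/152) × (10/20) × (4/20) × (17/20) × (4/20) × (8/20) ≈ 0.000894737
catalan: (48/152) × (23/48) × (24/48) × (33/48) × (1/48) × (35/48) ≈ 0.000790155
P(portuguese | x) = 0.00450056 / 0.009253452 ≈ 0.486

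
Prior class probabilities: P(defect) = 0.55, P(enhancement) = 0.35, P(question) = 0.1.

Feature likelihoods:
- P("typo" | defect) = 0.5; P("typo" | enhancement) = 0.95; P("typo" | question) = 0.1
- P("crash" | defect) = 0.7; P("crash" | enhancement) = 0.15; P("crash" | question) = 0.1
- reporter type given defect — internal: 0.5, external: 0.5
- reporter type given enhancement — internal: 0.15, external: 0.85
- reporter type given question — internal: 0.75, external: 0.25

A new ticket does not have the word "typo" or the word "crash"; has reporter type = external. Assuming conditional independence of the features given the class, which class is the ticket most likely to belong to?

defect: 0.55 × (1−0.5) × (1−0.7) × 0.5 = 0.04125
enhancement: 0.35 × (1−0.95) × (1−0.15) × 0.85 = 0.01264375
question: 0.1 × (1−0.1) × (1−0.1) × 0.25 = 0.02025
Highest score → defect.

defect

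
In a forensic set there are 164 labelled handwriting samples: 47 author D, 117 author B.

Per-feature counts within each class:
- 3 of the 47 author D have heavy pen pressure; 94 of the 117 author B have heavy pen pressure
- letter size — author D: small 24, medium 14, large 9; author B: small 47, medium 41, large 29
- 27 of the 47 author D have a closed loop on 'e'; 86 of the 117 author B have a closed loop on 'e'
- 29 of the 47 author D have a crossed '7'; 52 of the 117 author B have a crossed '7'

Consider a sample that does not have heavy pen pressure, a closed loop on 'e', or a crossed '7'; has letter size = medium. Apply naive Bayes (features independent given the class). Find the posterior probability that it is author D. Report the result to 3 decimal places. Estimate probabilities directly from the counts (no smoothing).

0.643

author D: (47/164) × (44/47) × (14/47) × (20/47) × (18/47) ≈ 0.013024
author B: (117/164) × (23/117) × (41/117) × (31/117) × (65/117) ≈ 0.00723411
P(author D | x) = 0.013024 / 0.02025811 ≈ 0.643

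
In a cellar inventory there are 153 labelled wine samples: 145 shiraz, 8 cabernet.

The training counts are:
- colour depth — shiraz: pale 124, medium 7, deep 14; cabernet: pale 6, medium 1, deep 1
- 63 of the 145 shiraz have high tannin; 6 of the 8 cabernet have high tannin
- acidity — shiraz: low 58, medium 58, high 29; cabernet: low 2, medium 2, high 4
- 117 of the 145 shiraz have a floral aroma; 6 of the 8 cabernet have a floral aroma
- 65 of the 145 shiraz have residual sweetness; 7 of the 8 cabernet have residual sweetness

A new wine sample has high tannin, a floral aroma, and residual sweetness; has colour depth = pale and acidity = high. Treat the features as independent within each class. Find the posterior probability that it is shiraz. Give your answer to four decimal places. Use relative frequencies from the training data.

shiraz: (145/153) × (124/145) × (63/145) × (29/145) × (117/145) × (65/145) ≈ 0.0254739
cabernet: (8/153) × (6/8) × (6/8) × (4/8) × (6/8) × (7/8) ≈ 0.00965074
P(shiraz | x) = 0.0254739 / 0.03512464 ≈ 0.7252

0.7252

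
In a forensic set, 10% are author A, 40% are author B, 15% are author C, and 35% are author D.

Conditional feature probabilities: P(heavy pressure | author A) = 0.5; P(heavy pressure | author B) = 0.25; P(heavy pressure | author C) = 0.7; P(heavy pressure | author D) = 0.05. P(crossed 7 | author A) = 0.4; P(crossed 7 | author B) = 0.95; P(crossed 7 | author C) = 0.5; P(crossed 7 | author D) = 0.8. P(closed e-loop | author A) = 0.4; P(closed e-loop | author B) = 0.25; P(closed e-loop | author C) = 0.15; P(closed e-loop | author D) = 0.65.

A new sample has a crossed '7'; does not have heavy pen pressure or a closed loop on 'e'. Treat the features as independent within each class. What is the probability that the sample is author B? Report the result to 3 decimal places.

0.632

author A: 0.1 × (1−0.5) × 0.4 × (1−0.4) = 0.012
author B: 0.4 × (1−0.25) × 0.95 × (1−0.25) = 0.21375
author C: 0.15 × (1−0.7) × 0.5 × (1−0.15) = 0.019125
author D: 0.35 × (1−0.05) × 0.8 × (1−0.65) = 0.0931
P(author B | x) = 0.21375 / 0.337975 ≈ 0.632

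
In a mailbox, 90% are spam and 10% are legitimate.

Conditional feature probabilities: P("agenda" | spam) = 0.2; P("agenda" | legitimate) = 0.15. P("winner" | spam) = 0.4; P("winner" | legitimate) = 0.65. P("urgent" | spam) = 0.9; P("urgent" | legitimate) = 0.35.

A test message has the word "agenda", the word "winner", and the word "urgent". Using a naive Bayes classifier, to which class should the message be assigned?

spam: 0.9 × 0.2 × 0.4 × 0.9 = 0.0648
legitimate: 0.1 × 0.15 × 0.65 × 0.35 = 0.0034125
Highest score → spam.

spam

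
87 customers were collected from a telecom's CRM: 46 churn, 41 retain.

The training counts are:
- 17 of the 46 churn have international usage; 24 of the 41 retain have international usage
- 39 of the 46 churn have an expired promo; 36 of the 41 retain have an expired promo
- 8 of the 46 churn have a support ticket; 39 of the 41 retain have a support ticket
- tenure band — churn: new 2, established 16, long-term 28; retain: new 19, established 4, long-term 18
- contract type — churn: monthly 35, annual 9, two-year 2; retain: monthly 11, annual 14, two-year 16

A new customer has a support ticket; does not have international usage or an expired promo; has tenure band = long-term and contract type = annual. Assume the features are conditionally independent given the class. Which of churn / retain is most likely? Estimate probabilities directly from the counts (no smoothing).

retain

churn: (46/87) × (29/46) × (7/46) × (8/46) × (28/46) × (9/46) ≈ 0.0010506
retain: (41/87) × (17/41) × (5/41) × (39/41) × (18/41) × (14/41) ≈ 0.00339805
Highest score → retain.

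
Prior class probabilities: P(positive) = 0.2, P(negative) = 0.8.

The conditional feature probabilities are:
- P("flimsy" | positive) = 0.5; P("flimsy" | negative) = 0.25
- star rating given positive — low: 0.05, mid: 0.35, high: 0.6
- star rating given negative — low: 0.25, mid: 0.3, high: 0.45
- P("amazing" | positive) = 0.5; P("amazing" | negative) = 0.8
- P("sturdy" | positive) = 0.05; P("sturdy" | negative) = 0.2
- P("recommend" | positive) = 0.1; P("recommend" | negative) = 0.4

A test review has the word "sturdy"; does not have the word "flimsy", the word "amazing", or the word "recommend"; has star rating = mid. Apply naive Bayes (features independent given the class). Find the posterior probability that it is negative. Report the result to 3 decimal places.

0.846

positive: 0.2 × (1−0.5) × 0.35 × (1−0.5) × 0.05 × (1−0.1) = 0.0007875
negative: 0.8 × (1−0.25) × 0.3 × (1−0.8) × 0.2 × (1−0.4) = 0.00432
P(negative | x) = 0.00432 / 0.0051075 ≈ 0.846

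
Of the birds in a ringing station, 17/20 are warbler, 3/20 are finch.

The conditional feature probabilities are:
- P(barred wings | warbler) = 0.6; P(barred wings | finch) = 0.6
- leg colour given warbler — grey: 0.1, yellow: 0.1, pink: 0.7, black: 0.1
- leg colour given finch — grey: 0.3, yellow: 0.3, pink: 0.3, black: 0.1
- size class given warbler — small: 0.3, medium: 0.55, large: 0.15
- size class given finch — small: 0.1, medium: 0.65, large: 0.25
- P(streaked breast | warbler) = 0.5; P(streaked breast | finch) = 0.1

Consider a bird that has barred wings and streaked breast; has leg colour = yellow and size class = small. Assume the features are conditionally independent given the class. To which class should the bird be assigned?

warbler

warbler: 0.85 × 0.6 × 0.1 × 0.3 × 0.5 = 0.00765
finch: 0.15 × 0.6 × 0.3 × 0.1 × 0.1 = 0.00027
Highest score → warbler.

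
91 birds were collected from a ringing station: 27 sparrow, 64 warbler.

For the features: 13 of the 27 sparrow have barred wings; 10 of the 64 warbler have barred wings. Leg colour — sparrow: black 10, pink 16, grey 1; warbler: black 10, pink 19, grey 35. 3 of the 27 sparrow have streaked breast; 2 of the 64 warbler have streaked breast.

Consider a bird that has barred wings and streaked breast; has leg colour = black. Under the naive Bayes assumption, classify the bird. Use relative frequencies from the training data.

sparrow

sparrow: (27/91) × (13/27) × (10/27) × (3/27) ≈ 0.00587889
warbler: (64/91) × (10/64) × (10/64) × (2/64) ≈ 0.000536573
Highest score → sparrow.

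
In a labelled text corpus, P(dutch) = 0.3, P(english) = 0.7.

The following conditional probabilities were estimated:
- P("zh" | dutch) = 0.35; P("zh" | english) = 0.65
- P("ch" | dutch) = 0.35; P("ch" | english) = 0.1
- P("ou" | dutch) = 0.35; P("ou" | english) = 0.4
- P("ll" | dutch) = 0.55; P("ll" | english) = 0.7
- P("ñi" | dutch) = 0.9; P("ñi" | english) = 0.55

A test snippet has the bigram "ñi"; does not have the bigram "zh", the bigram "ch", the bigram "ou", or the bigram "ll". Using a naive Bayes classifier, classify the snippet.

dutch

dutch: 0.3 × (1−0.35) × (1−0.35) × (1−0.35) × (1−0.55) × 0.9 = 0.0333669375
english: 0.7 × (1−0.65) × (1−0.1) × (1−0.4) × (1−0.7) × 0.55 = 0.0218295
Highest score → dutch.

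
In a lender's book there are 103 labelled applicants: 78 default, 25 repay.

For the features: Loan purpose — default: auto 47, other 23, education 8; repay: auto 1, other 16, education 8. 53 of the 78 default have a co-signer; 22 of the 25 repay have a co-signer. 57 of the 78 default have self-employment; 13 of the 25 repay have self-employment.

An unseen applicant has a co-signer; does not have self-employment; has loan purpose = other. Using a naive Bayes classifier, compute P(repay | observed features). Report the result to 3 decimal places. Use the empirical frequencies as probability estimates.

0.616

default: (78/103) × (23/78) × (53/78) × (21/78) ≈ 0.0408504
repay: (25/103) × (16/25) × (22/25) × (12/25) ≈ 0.0656155
P(repay | x) = 0.0656155 / 0.1064659 ≈ 0.616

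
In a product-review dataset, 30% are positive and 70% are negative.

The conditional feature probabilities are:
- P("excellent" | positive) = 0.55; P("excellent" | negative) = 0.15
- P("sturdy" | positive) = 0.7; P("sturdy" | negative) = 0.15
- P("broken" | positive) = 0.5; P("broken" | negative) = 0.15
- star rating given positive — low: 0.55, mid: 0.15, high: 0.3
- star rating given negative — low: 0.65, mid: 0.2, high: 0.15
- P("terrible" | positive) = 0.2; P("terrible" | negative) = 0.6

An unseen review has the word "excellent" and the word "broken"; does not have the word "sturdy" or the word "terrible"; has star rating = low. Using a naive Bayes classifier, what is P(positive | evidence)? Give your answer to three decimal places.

positive: 0.3 × 0.55 × (1−0.7) × 0.5 × 0.55 × (1−0.2) = 0.01089
negative: 0.7 × 0.15 × (1−0.15) × 0.15 × 0.65 × (1−0.6) = 0.00348075
P(positive | x) = 0.01089 / 0.01437075 ≈ 0.758

0.758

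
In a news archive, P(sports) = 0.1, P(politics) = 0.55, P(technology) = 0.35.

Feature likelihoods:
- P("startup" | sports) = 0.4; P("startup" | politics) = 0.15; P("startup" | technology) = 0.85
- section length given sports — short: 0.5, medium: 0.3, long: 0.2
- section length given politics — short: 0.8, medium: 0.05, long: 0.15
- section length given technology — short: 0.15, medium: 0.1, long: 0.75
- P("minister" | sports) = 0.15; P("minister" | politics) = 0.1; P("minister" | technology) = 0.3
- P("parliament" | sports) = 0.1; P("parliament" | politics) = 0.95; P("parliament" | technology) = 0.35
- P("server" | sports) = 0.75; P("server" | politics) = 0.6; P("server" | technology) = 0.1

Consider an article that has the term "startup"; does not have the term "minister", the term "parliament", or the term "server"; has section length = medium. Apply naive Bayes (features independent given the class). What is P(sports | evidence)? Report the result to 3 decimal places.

0.158

sports: 0.1 × 0.4 × 0.3 × (1−0.15) × (1−0.1) × (1−0.75) = 0.002295
politics: 0.55 × 0.15 × 0.05 × (1−0.1) × (1−0.95) × (1−0.6) = 0.00007425
technology: 0.35 × 0.85 × 0.1 × (1−0.3) × (1−0.35) × (1−0.1) = 0.012182625
P(sports | x) = 0.002295 / 0.014551875 ≈ 0.158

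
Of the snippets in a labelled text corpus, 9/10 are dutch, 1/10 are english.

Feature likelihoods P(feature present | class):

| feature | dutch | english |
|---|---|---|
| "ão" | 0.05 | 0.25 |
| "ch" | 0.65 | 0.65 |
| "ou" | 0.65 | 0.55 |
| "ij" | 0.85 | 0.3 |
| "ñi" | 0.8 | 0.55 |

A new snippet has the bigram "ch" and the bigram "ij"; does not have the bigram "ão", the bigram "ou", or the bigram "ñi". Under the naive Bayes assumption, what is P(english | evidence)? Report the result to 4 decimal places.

0.0822

dutch: 0.9 × (1−0.05) × 0.65 × (1−0.65) × 0.85 × (1−0.8) = 0.033067125
english: 0.1 × (1−0.25) × 0.65 × (1−0.55) × 0.3 × (1−0.55) = 0.0029615625
P(english | x) = 0.0029615625 / 0.0360286875 ≈ 0.0822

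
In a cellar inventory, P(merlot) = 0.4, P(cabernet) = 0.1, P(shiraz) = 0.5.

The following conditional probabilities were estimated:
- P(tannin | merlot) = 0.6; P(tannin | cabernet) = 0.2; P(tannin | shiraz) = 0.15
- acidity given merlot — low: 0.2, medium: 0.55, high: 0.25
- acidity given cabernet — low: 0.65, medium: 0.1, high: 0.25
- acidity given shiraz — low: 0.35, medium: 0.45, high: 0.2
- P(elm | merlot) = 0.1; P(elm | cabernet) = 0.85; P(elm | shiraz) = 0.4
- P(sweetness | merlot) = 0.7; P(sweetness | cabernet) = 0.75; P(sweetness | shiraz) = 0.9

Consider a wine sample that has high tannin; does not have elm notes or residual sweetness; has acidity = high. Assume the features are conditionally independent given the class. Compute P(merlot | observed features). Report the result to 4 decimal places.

0.9371

merlot: 0.4 × 0.6 × 0.25 × (1−0.1) × (1−0.7) = 0.0162
cabernet: 0.1 × 0.2 × 0.25 × (1−0.85) × (1−0.75) = 0.0001875
shiraz: 0.5 × 0.15 × 0.2 × (1−0.4) × (1−0.9) = 0.0009
P(merlot | x) = 0.0162 / 0.0172875 ≈ 0.9371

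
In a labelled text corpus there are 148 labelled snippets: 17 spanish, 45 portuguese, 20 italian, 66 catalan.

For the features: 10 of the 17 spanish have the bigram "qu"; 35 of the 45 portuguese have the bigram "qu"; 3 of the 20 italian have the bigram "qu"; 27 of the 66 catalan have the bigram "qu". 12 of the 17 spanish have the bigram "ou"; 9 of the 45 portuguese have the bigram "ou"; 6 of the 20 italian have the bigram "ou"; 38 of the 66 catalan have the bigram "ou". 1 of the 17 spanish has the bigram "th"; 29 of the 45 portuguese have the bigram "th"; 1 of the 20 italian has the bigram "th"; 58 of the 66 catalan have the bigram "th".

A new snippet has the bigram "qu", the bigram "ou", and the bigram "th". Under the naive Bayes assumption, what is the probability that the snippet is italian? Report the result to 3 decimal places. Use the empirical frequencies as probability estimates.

spanish: (17/148) × (10/17) × (12/17) × (1/17) ≈ 0.00280557
portuguese: (45/148) × (35/45) × (9/45) × (29/45) ≈ 0.0304805
italian: (20/148) × (3/20) × (6/20) × (1/20) ≈ 0.000304054
catalan: (66/148) × (27/66) × (38/66) × (58/66) ≈ 0.0923051
P(italian | x) = 0.000304054 / 0.125895224 ≈ 0.002

0.002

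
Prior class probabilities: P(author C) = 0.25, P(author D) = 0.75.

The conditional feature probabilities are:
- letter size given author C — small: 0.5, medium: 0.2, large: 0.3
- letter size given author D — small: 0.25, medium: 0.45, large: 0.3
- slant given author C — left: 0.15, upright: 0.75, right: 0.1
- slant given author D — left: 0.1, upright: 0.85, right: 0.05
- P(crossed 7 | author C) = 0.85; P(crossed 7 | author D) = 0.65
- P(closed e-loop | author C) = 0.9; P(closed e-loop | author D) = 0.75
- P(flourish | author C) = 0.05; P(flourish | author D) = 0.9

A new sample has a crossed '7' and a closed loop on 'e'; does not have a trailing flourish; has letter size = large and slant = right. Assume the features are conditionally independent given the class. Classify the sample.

author C

author C: 0.25 × 0.3 × 0.1 × 0.85 × 0.9 × (1−0.05) = 0.005450625
author D: 0.75 × 0.3 × 0.05 × 0.65 × 0.75 × (1−0.9) = 0.0005484375
Highest score → author C.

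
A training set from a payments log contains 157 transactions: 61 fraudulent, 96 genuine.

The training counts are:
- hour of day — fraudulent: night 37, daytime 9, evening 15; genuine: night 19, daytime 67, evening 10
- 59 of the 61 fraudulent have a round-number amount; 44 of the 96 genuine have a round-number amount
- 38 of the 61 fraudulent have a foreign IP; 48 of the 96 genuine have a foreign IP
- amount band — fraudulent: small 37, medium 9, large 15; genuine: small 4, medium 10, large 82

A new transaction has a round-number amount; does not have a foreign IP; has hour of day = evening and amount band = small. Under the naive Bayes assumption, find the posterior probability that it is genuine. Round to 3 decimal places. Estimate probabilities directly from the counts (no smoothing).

fraudulent: (61/157) × (15/61) × (59/61) × (23/61) × (37/61) ≈ 0.0211341
genuine: (96/157) × (10/96) × (44/96) × (48/96) × (4/96) ≈ 0.000608192
P(genuine | x) = 0.000608192 / 0.021742292 ≈ 0.028

0.028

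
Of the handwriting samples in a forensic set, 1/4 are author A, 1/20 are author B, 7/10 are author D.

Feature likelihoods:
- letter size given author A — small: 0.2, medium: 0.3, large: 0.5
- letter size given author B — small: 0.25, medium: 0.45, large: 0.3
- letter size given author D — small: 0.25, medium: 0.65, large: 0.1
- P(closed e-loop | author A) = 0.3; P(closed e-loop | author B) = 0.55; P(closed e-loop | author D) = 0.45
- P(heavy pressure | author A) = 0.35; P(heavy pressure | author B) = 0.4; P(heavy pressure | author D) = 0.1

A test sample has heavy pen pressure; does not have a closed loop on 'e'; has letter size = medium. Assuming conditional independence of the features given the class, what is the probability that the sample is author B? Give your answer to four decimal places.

0.0854

author A: 0.25 × 0.3 × (1−0.3) × 0.35 = 0.018375
author B: 0.05 × 0.45 × (1−0.55) × 0.4 = 0.00405
author D: 0.7 × 0.65 × (1−0.45) × 0.1 = 0.025025
P(author B | x) = 0.00405 / 0.04745 ≈ 0.0854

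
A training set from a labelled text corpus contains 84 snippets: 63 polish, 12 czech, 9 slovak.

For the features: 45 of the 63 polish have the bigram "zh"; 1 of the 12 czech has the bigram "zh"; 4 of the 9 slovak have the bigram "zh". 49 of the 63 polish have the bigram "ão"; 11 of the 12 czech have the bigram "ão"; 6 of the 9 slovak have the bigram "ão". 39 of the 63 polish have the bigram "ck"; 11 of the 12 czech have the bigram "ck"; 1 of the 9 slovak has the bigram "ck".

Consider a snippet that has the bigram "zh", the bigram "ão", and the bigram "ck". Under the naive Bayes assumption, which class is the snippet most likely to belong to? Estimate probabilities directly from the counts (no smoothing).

polish: (63/84) × (45/63) × (49/63) × (39/63) ≈ 0.257937
czech: (12/84) × (1/12) × (11/12) × (11/12) ≈ 0.0100033
slovak: (9/84) × (4/9) × (6/9) × (1/9) ≈ 0.00352734
Highest score → polish.

polish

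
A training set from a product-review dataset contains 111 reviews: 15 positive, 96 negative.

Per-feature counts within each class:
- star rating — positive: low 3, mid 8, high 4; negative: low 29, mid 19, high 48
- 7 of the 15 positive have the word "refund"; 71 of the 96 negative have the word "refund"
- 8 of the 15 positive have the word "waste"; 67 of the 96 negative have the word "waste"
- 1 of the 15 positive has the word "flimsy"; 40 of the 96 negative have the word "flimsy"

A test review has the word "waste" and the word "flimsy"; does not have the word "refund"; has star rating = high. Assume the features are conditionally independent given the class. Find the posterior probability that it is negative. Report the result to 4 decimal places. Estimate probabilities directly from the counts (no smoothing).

0.9796

positive: (15/111) × (4/15) × (8/15) × (8/15) × (1/15) ≈ 0.00068335
negative: (96/111) × (48/96) × (25/96) × (67/96) × (40/96) ≈ 0.0327476
P(negative | x) = 0.0327476 / 0.03343095 ≈ 0.9796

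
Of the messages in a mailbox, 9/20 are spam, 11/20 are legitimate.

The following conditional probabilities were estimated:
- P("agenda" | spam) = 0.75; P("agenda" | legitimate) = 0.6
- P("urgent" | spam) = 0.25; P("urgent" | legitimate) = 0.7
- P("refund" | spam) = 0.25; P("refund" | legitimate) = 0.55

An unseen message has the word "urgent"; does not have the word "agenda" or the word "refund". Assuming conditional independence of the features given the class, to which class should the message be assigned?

spam: 0.45 × (1−0.75) × 0.25 × (1−0.25) = 0.02109375
legitimate: 0.55 × (1−0.6) × 0.7 × (1−0.55) = 0.0693
Highest score → legitimate.

legitimate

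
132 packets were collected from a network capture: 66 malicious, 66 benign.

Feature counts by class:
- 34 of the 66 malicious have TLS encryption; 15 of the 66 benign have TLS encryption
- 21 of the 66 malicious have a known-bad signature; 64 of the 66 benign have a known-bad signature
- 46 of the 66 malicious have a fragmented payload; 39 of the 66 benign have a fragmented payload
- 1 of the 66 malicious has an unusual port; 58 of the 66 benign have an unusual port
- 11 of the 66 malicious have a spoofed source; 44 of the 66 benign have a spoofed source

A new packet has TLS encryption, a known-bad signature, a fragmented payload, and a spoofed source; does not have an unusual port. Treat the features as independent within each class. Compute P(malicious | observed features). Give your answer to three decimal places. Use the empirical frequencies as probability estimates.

0.641

malicious: (66/132) × (34/66) × (21/66) × (46/66) × (65/66) × (11/66) ≈ 0.00937589
benign: (66/132) × (15/66) × (64/66) × (39/66) × (8/66) × (44/66) ≈ 0.00526173
P(malicious | x) = 0.00937589 / 0.01463762 ≈ 0.641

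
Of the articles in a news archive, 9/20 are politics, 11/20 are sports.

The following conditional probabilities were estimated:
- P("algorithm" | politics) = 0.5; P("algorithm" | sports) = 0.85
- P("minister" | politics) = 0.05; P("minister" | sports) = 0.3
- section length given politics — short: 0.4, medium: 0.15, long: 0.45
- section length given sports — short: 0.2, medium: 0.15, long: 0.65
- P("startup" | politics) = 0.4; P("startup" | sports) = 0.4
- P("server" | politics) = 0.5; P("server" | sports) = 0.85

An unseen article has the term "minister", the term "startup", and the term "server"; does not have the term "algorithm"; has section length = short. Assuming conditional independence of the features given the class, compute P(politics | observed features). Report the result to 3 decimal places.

0.348

politics: 0.45 × (1−0.5) × 0.05 × 0.4 × 0.4 × 0.5 = 0.0009
sports: 0.55 × (1−0.85) × 0.3 × 0.2 × 0.4 × 0.85 = 0.001683
P(politics | x) = 0.0009 / 0.002583 ≈ 0.348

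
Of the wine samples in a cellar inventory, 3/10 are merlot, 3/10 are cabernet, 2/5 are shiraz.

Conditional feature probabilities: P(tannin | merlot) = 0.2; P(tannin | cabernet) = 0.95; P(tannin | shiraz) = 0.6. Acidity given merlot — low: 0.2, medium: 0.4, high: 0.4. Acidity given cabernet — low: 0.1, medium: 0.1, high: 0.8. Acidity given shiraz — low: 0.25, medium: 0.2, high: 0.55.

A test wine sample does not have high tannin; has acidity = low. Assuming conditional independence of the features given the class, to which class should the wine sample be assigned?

merlot

merlot: 0.3 × (1−0.2) × 0.2 = 0.048
cabernet: 0.3 × (1−0.95) × 0.1 = 0.0015
shiraz: 0.4 × (1−0.6) × 0.25 = 0.04
Highest score → merlot.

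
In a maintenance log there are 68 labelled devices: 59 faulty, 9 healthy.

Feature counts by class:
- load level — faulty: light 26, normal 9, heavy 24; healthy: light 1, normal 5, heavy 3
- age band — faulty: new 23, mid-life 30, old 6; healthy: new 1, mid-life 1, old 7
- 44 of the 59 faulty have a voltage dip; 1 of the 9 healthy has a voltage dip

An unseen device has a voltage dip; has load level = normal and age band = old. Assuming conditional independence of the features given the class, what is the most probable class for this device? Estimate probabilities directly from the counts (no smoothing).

faulty

faulty: (59/68) × (9/59) × (6/59) × (44/59) ≈ 0.0100377
healthy: (9/68) × (5/9) × (7/9) × (1/9) ≈ 0.00635439
Highest score → faulty.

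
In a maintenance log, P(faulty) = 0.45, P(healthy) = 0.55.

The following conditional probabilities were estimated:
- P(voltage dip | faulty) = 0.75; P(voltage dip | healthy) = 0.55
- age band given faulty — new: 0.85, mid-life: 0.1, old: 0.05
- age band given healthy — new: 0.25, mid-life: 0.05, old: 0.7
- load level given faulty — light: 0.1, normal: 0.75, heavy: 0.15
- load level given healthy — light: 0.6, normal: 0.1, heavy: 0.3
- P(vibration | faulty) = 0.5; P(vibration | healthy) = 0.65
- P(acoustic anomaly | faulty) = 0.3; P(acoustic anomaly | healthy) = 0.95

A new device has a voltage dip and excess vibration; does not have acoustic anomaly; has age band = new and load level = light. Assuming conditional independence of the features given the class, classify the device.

faulty

faulty: 0.45 × 0.75 × 0.85 × 0.1 × 0.5 × (1−0.3) = 0.010040625
healthy: 0.55 × 0.55 × 0.25 × 0.6 × 0.65 × (1−0.95) = 0.0014746875
Highest score → faulty.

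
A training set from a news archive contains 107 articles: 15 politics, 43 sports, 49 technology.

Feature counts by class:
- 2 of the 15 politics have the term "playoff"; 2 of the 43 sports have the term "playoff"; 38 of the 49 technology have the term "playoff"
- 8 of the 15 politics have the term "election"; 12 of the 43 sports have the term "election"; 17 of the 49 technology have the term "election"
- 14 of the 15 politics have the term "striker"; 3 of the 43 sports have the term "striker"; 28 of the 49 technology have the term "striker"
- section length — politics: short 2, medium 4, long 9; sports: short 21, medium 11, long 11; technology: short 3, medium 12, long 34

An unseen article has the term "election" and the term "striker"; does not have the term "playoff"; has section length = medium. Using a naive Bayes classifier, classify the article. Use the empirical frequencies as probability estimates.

politics

politics: (15/107) × (13/15) × (8/15) × (14/15) × (4/15) ≈ 0.0161274
sports: (43/107) × (41/43) × (12/43) × (3/43) × (11/43) ≈ 0.00190849
technology: (49/107) × (11/49) × (17/49) × (28/49) × (12/49) ≈ 0.00499124
Highest score → politics.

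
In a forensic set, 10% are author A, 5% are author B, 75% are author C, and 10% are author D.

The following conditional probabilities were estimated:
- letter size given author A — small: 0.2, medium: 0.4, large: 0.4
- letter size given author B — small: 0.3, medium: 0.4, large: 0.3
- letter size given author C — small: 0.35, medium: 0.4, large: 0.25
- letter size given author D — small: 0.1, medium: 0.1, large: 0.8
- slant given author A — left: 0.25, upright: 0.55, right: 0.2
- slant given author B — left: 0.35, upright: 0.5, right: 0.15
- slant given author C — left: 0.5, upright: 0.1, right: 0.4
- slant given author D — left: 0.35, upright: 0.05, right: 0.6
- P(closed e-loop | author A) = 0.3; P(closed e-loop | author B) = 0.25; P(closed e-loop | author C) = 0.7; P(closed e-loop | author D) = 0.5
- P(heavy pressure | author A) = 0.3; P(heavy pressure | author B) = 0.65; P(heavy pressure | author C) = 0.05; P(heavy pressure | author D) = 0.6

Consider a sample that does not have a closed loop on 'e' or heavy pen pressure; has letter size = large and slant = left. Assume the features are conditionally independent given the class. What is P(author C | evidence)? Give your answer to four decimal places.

author A: 0.1 × 0.4 × 0.25 × (1−0.3) × (1−0.3) = 0.0049
author B: 0.05 × 0.3 × 0.35 × (1−0.25) × (1−0.65) = 0.001378125
author C: 0.75 × 0.25 × 0.5 × (1−0.7) × (1−0.05) = 0.02671875
author D: 0.1 × 0.8 × 0.35 × (1−0.5) × (1−0.6) = 0.0056
P(author C | x) = 0.02671875 / 0.038596875 ≈ 0.6923

0.6923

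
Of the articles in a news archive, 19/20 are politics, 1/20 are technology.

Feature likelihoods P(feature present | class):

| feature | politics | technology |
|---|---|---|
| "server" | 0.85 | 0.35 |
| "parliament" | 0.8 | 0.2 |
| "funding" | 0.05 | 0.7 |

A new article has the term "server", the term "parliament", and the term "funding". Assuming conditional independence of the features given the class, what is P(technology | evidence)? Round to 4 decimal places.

0.0705

politics: 0.95 × 0.85 × 0.8 × 0.05 = 0.0323
technology: 0.05 × 0.35 × 0.2 × 0.7 = 0.00245
P(technology | x) = 0.00245 / 0.03475 ≈ 0.0705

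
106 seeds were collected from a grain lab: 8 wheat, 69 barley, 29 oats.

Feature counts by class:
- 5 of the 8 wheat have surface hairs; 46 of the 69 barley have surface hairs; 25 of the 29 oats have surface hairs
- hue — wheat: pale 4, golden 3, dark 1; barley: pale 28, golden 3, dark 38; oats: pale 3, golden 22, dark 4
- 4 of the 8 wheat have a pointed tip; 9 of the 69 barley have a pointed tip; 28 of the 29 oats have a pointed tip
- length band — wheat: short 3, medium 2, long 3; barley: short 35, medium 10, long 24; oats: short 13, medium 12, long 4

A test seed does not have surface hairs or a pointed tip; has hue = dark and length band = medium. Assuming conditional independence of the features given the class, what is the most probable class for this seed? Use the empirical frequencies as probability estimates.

barley

wheat: (8/106) × (3/8) × (1/8) × (4/8) × (2/8) ≈ 0.000442217
barley: (69/106) × (23/69) × (38/69) × (60/69) × (10/69) ≈ 0.0150595
oats: (29/106) × (4/29) × (4/29) × (1/29) × (12/29) ≈ 0.0000742679
Highest score → barley.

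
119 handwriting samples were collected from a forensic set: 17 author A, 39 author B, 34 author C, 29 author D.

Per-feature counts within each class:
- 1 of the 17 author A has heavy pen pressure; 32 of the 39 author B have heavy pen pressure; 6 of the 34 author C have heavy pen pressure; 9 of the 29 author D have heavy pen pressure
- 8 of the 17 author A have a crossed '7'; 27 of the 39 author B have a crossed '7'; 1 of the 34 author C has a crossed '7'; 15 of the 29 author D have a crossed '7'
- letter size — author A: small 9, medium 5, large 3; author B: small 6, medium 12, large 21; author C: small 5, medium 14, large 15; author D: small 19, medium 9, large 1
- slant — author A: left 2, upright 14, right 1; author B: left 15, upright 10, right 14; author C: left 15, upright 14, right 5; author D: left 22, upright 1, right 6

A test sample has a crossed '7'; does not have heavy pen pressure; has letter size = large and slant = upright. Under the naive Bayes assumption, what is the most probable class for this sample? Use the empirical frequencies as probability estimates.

author A

author A: (17/119) × (16/17) × (8/17) × (3/17) × (14/17) ≈ 0.00919529
author B: (39/119) × (7/39) × (27/39) × (21/39) × (10/39) ≈ 0.00562264
author C: (34/119) × (28/34) × (1/34) × (15/34) × (14/34) ≈ 0.00125717
author D: (29/119) × (20/29) × (15/29) × (1/29) × (1/29) ≈ 0.000103367
Highest score → author A.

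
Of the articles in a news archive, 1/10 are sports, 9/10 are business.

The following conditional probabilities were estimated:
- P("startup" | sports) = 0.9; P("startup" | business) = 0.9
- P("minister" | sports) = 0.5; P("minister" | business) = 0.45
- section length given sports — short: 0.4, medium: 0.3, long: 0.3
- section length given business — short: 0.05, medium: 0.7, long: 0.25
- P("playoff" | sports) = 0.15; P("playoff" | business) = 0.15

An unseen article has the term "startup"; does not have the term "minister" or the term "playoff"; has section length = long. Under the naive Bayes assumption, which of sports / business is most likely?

business

sports: 0.1 × 0.9 × (1−0.5) × 0.3 × (1−0.15) = 0.011475
business: 0.9 × 0.9 × (1−0.45) × 0.25 × (1−0.15) = 0.09466875
Highest score → business.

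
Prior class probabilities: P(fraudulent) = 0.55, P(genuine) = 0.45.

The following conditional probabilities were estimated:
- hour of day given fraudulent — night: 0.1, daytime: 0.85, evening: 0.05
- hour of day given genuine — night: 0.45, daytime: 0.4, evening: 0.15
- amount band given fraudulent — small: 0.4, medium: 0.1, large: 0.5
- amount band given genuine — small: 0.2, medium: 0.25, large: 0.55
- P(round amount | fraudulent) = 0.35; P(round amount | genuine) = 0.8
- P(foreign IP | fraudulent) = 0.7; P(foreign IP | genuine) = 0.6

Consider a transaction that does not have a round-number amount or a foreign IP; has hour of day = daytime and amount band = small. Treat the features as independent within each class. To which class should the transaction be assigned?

fraudulent: 0.55 × 0.85 × 0.4 × (1−0.35) × (1−0.7) = 0.036465
genuine: 0.45 × 0.4 × 0.2 × (1−0.8) × (1−0.6) = 0.00288
Highest score → fraudulent.

fraudulent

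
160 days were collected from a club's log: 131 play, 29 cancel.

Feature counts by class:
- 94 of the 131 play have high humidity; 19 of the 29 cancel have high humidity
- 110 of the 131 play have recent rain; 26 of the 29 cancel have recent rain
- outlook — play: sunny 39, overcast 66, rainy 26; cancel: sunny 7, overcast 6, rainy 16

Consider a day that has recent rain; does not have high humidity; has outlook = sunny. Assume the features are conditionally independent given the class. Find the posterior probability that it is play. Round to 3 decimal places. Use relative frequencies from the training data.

0.810

play: (131/160) × (37/131) × (110/131) × (39/131) ≈ 0.0578091
cancel: (29/160) × (10/29) × (26/29) × (7/29) ≈ 0.0135256
P(play | x) = 0.0578091 / 0.0713347 ≈ 0.810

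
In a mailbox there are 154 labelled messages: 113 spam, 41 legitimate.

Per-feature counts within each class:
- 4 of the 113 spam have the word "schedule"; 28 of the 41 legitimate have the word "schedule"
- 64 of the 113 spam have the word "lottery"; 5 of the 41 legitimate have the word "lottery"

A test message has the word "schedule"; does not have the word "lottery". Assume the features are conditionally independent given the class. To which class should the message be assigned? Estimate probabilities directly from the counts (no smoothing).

legitimate

spam: (113/154) × (4/113) × (49/113) ≈ 0.0112631
legitimate: (41/154) × (28/41) × (36/41) ≈ 0.159645
Highest score → legitimate.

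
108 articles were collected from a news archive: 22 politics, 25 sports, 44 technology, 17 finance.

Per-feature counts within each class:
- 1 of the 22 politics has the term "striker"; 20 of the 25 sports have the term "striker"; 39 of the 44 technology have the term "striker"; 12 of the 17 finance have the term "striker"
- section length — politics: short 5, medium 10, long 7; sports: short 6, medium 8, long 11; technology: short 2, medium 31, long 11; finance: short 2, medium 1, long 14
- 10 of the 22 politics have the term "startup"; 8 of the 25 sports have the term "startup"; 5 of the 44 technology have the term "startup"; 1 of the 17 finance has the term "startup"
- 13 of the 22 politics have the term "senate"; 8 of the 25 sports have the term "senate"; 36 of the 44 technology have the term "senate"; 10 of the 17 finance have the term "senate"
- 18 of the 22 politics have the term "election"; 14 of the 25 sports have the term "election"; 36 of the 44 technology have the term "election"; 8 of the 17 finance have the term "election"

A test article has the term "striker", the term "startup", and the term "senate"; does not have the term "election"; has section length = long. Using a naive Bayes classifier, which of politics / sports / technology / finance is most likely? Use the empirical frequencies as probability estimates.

politics: (22/108) × (1/22) × (7/22) × (10/22) × (13/22) × (4/22) ≈ 0.000143876
sports: (25/108) × (20/25) × (11/25) × (8/25) × (8/25) × (11/25) ≈ 0.00367123
technology: (44/108) × (39/44) × (11/44) × (5/44) × (36/44) × (8/44) ≈ 0.00152611
finance: (17/108) × (12/17) × (14/17) × (1/17) × (10/17) × (9/17) ≈ 0.00167623
Highest score → sports.

sports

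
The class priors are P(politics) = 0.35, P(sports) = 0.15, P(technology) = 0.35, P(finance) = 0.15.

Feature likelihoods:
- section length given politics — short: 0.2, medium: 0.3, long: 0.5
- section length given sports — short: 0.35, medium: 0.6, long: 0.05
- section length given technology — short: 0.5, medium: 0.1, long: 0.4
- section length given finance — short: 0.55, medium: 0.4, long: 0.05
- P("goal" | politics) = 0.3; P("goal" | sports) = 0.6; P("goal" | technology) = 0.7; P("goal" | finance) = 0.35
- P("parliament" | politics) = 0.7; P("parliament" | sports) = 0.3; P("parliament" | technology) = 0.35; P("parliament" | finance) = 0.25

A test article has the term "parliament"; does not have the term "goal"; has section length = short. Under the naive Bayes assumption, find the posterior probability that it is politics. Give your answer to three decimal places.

0.474

politics: 0.35 × 0.2 × (1−0.3) × 0.7 = 0.0343
sports: 0.15 × 0.35 × (1−0.6) × 0.3 = 0.0063
technology: 0.35 × 0.5 × (1−0.7) × 0.35 = 0.018375
finance: 0.15 × 0.55 × (1−0.35) × 0.25 = 0.01340625
P(politics | x) = 0.0343 / 0.07238125 ≈ 0.474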